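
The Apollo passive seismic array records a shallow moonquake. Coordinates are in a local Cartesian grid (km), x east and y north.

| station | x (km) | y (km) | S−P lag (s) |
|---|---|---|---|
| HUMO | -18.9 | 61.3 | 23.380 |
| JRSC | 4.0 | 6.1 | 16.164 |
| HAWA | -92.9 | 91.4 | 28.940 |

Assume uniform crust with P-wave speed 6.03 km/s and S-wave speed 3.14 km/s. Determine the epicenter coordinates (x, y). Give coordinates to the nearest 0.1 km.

Distance from S−P lag: d = Δt · v_P v_S / (v_P − v_S) = Δt · (6.03·3.14)/(6.03−3.14) ≈ 6.5516·Δt.
So d_HUMO = 153.18, d_JRSC = 105.90, d_HAWA = 189.60 km.
Circle about each station: (x + 18.9)² + (y − 61.3)² = 153.18²; (x − 4.0)² + (y − 6.1)² = 105.90²; (x + 92.9)² + (y − 91.4)² = 189.60².
Subtracting pairs of circle equations eliminates x²+y² and gives linear equations (the radical axes):
45.8 x − 110.4 y = 8187.61
-148.0 x + 60.2 y = 385.42
Solving the 2×2 system: x ≈ -39.4, y ≈ -90.5 km.

x ≈ -39.4 km, y ≈ -90.5 km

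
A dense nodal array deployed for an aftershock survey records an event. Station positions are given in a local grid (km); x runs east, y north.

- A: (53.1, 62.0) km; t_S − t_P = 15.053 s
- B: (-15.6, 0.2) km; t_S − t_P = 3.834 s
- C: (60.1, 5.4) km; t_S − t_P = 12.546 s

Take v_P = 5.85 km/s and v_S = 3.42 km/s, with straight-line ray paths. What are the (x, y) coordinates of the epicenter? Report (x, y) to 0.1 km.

Distance from S−P lag: d = Δt · v_P v_S / (v_P − v_S) = Δt · (5.85·3.42)/(5.85−3.42) ≈ 8.2333·Δt.
So d_A = 123.94, d_B = 31.57, d_C = 103.30 km.
Circle about each station: (x − 53.1)² + (y − 62.0)² = 123.94²; (x + 15.6)² + (y − 0.2)² = 31.57²; (x − 60.1)² + (y − 5.4)² = 103.30².
Subtracting the A equation from the B and C equations removes the quadratic terms:
-137.4 x − 123.6 y = 7944.25
14.0 x − 113.2 y = 1667.79
Solving the 2×2 system: x ≈ -40.1, y ≈ -19.7 km.

-40.1 km east, -19.7 km north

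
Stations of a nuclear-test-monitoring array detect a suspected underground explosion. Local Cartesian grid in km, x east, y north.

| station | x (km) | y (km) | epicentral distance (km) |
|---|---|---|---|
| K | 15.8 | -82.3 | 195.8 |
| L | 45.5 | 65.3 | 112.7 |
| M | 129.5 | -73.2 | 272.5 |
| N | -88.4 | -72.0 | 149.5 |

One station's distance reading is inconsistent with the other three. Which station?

Solve using three stations at a time. Using K, M, N (subtract circle equations pairwise → linear system) gives (x, y) ≈ (-97.7, 77.5).
Distances from that point to each station vs reported:
  K: calculated 196.0 vs reported 195.8 → residual 0.2 km
  L: calculated 143.7 vs reported 112.7 → residual 31.0 km
  M: calculated 272.7 vs reported 272.5 → residual 0.2 km
  N: calculated 149.8 vs reported 149.5 → residual 0.3 km
K, M, N are mutually consistent (residuals ≈ 0); L is off by 31.0 km.

L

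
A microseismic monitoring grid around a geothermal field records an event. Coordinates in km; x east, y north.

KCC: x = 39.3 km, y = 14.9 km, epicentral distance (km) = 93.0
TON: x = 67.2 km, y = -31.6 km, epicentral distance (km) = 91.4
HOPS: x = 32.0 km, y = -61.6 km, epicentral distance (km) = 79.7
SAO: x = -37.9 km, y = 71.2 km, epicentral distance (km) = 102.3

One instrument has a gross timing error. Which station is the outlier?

TON

Solve using three stations at a time. Using KCC, HOPS, SAO (subtract circle equations pairwise → linear system) gives (x, y) ≈ (-41.5, -31.0).
Distances from that point to each station vs reported:
  KCC: calculated 93.0 vs reported 93.0 → residual 0.0 km
  TON: calculated 108.7 vs reported 91.4 → residual 17.3 km
  HOPS: calculated 79.7 vs reported 79.7 → residual 0.0 km
  SAO: calculated 102.3 vs reported 102.3 → residual 0.0 km
KCC, HOPS, SAO are mutually consistent (residuals ≈ 0); TON is off by 17.3 km.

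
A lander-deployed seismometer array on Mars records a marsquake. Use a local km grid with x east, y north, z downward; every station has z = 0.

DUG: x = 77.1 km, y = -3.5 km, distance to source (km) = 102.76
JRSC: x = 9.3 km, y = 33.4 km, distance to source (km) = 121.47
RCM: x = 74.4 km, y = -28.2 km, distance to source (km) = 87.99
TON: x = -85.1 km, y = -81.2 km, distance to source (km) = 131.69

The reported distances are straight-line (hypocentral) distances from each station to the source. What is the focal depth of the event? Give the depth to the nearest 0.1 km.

Each station gives a sphere (x−x_i)² + (y−y_i)² + z² = d_i² (stations at z=0).
Subtracting the DUG sphere from JRSC and RCM: z² cancels, leaving linear equations in x and y:
-135.6 x + 73.8 y = -8949.95
-5.4 x − 49.4 y = 3191.32
Solving: x ≈ 29.111, y ≈ -67.784 km (keep extra digits for the depth step; rounded: 29.1, -67.8).
Then from the DUG sphere: z² = 102.76² − (x − 77.1)² − (y + 3.5)² with x = 29.111, y = -67.784, so z ≈ 64.220 ≈ 64.2 km.

64.2 km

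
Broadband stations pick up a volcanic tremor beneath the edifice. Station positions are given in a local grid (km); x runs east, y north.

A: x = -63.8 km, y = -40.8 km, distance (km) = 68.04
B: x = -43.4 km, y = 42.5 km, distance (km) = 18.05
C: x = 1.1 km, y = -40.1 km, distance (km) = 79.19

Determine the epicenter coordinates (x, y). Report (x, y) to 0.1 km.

x ≈ -44.7 km, y ≈ 24.5 km

Circle about each station: (x + 63.8)² + (y + 40.8)² = 68.04²; (x + 43.4)² + (y − 42.5)² = 18.05²; (x − 1.1)² + (y + 40.1)² = 79.19².
Subtracting pairs of circle equations eliminates x²+y² and gives linear equations (the radical axes):
40.8 x + 166.6 y = 2258.37
129.8 x + 1.4 y = -5767.47
Solving the 2×2 system: x ≈ -44.7, y ≈ 24.5 km.
Check against A (with the unrounded x, y): √((x + 63.8)²+(y + 40.8)²) = 68.04 ≈ 68.04 km. ✓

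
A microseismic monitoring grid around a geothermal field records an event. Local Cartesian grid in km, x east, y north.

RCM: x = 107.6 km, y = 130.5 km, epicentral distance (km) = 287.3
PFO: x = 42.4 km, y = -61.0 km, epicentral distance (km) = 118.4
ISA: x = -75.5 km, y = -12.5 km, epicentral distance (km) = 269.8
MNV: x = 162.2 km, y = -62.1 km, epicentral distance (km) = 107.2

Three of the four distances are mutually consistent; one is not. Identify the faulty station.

ISA

Solve using three stations at a time. Using RCM, PFO, MNV (subtract circle equations pairwise → linear system) gives (x, y) ≈ (112.0, -156.7).
Distances from that point to each station vs reported:
  RCM: calculated 287.3 vs reported 287.3 → residual 0.0 km
  PFO: calculated 118.4 vs reported 118.4 → residual 0.0 km
  ISA: calculated 236.5 vs reported 269.8 → residual 33.3 km
  MNV: calculated 107.2 vs reported 107.2 → residual 0.0 km
RCM, PFO, MNV are mutually consistent (residuals ≈ 0); ISA is off by 33.3 km.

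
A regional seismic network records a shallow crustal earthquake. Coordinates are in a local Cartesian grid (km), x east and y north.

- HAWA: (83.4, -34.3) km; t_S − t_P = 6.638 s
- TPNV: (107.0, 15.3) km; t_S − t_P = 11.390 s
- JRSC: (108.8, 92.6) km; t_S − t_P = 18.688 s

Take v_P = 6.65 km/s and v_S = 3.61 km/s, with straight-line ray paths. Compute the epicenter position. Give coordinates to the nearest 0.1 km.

31.0 km east, -32.8 km north

Distance from S−P lag: d = Δt · v_P v_S / (v_P − v_S) = Δt · (6.65·3.61)/(6.65−3.61) ≈ 7.8969·Δt.
So d_HAWA = 52.42, d_TPNV = 89.95, d_JRSC = 147.58 km.
Circle about each station: (x − 83.4)² + (y + 34.3)² = 52.42²; (x − 107.0)² + (y − 15.3)² = 89.95²; (x − 108.8)² + (y − 92.6)² = 147.58².
Subtracting pairs of circle equations eliminates x²+y² and gives linear equations (the radical axes):
47.2 x + 99.2 y = -1792.11
50.8 x + 253.8 y = -6751.85
Solving the 2×2 system: x ≈ 31.0, y ≈ -32.8 km.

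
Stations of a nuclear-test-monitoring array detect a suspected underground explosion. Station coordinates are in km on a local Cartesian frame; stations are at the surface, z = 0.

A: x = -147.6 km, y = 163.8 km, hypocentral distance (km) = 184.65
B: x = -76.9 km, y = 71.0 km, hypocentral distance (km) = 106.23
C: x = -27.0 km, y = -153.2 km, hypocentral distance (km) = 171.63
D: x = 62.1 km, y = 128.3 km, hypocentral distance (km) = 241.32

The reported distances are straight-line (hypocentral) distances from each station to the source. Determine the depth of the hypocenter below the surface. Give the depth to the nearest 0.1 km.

Each station gives a sphere (x−x_i)² + (y−y_i)² + z² = d_i² (stations at z=0).
Subtracting the A sphere from B and C: z² cancels, leaving linear equations in x and y:
141.4 x − 185.6 y = -14850.78
241.2 x − 634.0 y = -19778.19
Solving: x ≈ -127.996, y ≈ -17.499 km (keep extra digits for the depth step; rounded: -128.0, -17.5).
Then from the A sphere: z² = 184.65² − (x + 147.6)² − (y − 163.8)² with x = -127.996, y = -17.499, so z ≈ 29.017 ≈ 29.0 km.
Check against D (with the unrounded solution): distance 241.32 ≈ 241.32 km. ✓

depth ≈ 29.0 km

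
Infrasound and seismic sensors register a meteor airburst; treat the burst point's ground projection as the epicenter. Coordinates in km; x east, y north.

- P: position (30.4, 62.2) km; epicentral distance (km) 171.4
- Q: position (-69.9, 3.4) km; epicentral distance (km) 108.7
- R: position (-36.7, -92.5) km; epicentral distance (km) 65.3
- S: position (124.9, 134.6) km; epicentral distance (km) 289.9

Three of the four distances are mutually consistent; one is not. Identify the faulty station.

Solve using three stations at a time. Using P, R, S (subtract circle equations pairwise → linear system) gives (x, y) ≈ (-91.9, -57.8).
Distances from that point to each station vs reported:
  P: calculated 171.3 vs reported 171.4 → residual 0.1 km
  Q: calculated 65.1 vs reported 108.7 → residual 43.6 km
  R: calculated 65.2 vs reported 65.3 → residual 0.1 km
  S: calculated 289.9 vs reported 289.9 → residual 0.0 km
P, R, S are mutually consistent (residuals ≈ 0); Q is off by 43.6 km.

Q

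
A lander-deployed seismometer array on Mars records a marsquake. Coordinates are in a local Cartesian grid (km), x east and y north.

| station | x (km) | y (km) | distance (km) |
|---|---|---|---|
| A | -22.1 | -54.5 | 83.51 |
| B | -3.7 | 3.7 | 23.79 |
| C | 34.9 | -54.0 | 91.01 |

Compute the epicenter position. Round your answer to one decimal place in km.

(-5.8, 27.4)

Circle about each station: (x + 22.1)² + (y + 54.5)² = 83.51²; (x + 3.7)² + (y − 3.7)² = 23.79²; (x − 34.9)² + (y + 54.0)² = 91.01².
Subtracting pairs of circle equations eliminates x²+y² and gives linear equations (the radical axes):
36.8 x + 116.4 y = 2976.68
114.0 x + 1.0 y = -633.55
Solving the 2×2 system: x ≈ -5.8, y ≈ 27.4 km.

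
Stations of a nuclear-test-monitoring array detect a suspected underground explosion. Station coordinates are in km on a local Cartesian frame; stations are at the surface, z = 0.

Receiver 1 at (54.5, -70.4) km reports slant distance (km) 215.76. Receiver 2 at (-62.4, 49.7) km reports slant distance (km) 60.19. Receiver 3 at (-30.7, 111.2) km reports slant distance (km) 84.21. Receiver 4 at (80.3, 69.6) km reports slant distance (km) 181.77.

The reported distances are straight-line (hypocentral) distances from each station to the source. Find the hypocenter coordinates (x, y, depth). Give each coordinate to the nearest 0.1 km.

x ≈ -96.7 km, y ≈ 78.1 km, depth ≈ 40.5 km

Each station gives a sphere (x−x_i)² + (y−y_i)² + z² = d_i² (stations at z=0).
Subtracting the Receiver 1 sphere from Receiver 2 and Receiver 3: z² cancels, leaving linear equations in x and y:
-233.8 x + 240.2 y = 41366.98
-170.4 x + 363.2 y = 44842.57
Solving: x ≈ -96.697, y ≈ 78.099 km (keep extra digits for the depth step; rounded: -96.7, 78.1).
Then from the Receiver 1 sphere: z² = 215.76² − (x − 54.5)² − (y + 70.4)² with x = -96.697, y = 78.099, so z ≈ 40.496 ≈ 40.5 km.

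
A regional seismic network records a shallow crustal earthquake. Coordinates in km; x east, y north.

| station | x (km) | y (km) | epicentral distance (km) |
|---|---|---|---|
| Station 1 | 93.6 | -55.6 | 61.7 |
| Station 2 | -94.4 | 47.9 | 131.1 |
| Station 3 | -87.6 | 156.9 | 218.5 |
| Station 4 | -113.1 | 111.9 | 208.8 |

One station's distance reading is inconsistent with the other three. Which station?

Station 2

Solve using three stations at a time. Using Station 1, Station 3, Station 4 (subtract circle equations pairwise → linear system) gives (x, y) ≈ (61.1, -3.2).
Distances from that point to each station vs reported:
  Station 1: calculated 61.7 vs reported 61.7 → residual 0.0 km
  Station 2: calculated 163.7 vs reported 131.1 → residual 32.6 km
  Station 3: calculated 218.5 vs reported 218.5 → residual 0.0 km
  Station 4: calculated 208.8 vs reported 208.8 → residual 0.0 km
Station 1, Station 3, Station 4 are mutually consistent (residuals ≈ 0); Station 2 is off by 32.6 km.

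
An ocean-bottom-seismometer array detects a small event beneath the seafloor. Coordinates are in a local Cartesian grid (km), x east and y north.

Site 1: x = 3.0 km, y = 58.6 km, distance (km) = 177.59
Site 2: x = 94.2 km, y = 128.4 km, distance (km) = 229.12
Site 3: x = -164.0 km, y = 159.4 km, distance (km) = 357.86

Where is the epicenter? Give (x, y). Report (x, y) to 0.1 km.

(82.1, -100.4)

Circle about each station: (x − 3.0)² + (y − 58.6)² = 177.59²; (x − 94.2)² + (y − 128.4)² = 229.12²; (x + 164.0)² + (y − 159.4)² = 357.86².
Subtracting pairs of circle equations eliminates x²+y² and gives linear equations (the radical axes):
182.4 x + 139.6 y = 959.47
-334.0 x + 201.6 y = -47664.17
Solving the 2×2 system: x ≈ 82.1, y ≈ -100.4 km.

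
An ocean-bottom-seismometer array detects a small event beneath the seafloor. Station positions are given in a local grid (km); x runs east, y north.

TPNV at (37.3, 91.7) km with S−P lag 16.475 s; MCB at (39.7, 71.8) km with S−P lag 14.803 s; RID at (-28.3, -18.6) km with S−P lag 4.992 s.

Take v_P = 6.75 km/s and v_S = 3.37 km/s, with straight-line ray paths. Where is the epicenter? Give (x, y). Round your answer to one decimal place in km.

Distance from S−P lag: d = Δt · v_P v_S / (v_P − v_S) = Δt · (6.75·3.37)/(6.75−3.37) ≈ 6.7300·Δt.
So d_TPNV = 110.88, d_MCB = 99.62, d_RID = 33.60 km.
Circle about each station: (x − 37.3)² + (y − 91.7)² = 110.88²; (x − 39.7)² + (y − 71.8)² = 99.62²; (x + 28.3)² + (y + 18.6)² = 33.60².
Subtracting the TPNV equation from the MCB and RID equations removes the quadratic terms:
4.8 x − 39.8 y = -698.62
-131.2 x − 220.6 y = 2512.08
Solving the 2×2 system: x ≈ -40.5, y ≈ 12.7 km.

x ≈ -40.5 km, y ≈ 12.7 km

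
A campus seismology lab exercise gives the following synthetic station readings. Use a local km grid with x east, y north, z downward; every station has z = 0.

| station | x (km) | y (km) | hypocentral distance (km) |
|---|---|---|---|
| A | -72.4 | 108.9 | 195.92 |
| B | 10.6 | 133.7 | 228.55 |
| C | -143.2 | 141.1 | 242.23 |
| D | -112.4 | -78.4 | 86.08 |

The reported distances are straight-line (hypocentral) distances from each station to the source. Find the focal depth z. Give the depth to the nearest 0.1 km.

64.6 km

Each station gives a sphere (x−x_i)² + (y−y_i)² + z² = d_i² (stations at z=0).
Subtracting the A sphere from B and C: z² cancels, leaving linear equations in x and y:
166.0 x + 49.6 y = -12963.38
-141.6 x + 64.4 y = 3023.75
Solving: x ≈ -55.596, y ≈ -75.290 km (keep extra digits for the depth step; rounded: -55.6, -75.3).
Then from the A sphere: z² = 195.92² − (x + 72.4)² − (y − 108.9)² with x = -55.596, y = -75.290, so z ≈ 64.624 ≈ 64.6 km.
Check against D (with the unrounded solution): distance 86.10 ≈ 86.08 km. ✓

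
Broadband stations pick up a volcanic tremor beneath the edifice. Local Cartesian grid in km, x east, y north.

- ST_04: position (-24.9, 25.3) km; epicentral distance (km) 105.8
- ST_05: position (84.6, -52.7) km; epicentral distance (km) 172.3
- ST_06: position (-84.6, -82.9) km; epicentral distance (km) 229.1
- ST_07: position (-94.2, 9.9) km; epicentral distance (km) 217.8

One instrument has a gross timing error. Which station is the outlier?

Solve using three stations at a time. Using ST_04, ST_05, ST_06 (subtract circle equations pairwise → linear system) gives (x, y) ≈ (35.2, 112.4).
Distances from that point to each station vs reported:
  ST_04: calculated 105.8 vs reported 105.8 → residual 0.0 km
  ST_05: calculated 172.3 vs reported 172.3 → residual 0.0 km
  ST_06: calculated 229.1 vs reported 229.1 → residual 0.0 km
  ST_07: calculated 165.1 vs reported 217.8 → residual 52.7 km
ST_04, ST_05, ST_06 are mutually consistent (residuals ≈ 0); ST_07 is off by 52.7 km.

ST_07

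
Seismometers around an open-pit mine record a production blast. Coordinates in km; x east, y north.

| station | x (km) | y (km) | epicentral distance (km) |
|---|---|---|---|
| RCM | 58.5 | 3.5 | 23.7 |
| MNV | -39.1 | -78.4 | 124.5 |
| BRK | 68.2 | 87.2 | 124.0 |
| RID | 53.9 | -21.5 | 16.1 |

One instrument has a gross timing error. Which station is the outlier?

Solve using three stations at a time. Using RCM, MNV, RID (subtract circle equations pairwise → linear system) gives (x, y) ≈ (69.5, -17.5).
Distances from that point to each station vs reported:
  RCM: calculated 23.7 vs reported 23.7 → residual 0.0 km
  MNV: calculated 124.5 vs reported 124.5 → residual 0.0 km
  BRK: calculated 104.7 vs reported 124.0 → residual 19.3 km
  RID: calculated 16.1 vs reported 16.1 → residual 0.0 km
RCM, MNV, RID are mutually consistent (residuals ≈ 0); BRK is off by 19.3 km.

BRK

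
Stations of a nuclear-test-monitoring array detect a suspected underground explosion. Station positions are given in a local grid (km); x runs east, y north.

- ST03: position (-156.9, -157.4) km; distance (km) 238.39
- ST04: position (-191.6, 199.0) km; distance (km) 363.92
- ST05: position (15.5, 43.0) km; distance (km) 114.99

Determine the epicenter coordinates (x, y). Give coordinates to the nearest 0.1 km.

Circle about each station: (x + 156.9)² + (y + 157.4)² = 238.39²; (x + 191.6)² + (y − 199.0)² = 363.92²; (x − 15.5)² + (y − 43.0)² = 114.99².
Subtracting pairs of circle equations eliminates x²+y² and gives linear equations (the radical axes):
-69.4 x + 712.8 y = -48688.78
344.8 x + 400.8 y = -3696.03
Solving the 2×2 system: x ≈ 61.7, y ≈ -62.3 km.

61.7 km east, -62.3 km north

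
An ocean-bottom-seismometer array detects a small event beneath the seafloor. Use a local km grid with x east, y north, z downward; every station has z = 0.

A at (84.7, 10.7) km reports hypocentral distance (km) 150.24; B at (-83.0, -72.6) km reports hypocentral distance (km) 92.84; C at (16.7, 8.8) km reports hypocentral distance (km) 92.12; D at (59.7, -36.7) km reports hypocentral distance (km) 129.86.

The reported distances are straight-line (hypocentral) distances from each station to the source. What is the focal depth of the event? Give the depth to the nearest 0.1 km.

z ≈ 58.7 km

Each station gives a sphere (x−x_i)² + (y−y_i)² + z² = d_i² (stations at z=0).
Subtracting the A sphere from B and C: z² cancels, leaving linear equations in x and y:
-335.4 x − 166.6 y = 18823.97
-136.0 x − 3.8 y = 7153.71
Solving: x ≈ -52.391, y ≈ -7.516 km (keep extra digits for the depth step; rounded: -52.4, -7.5).
Then from the A sphere: z² = 150.24² − (x − 84.7)² − (y − 10.7)² with x = -52.391, y = -7.516, so z ≈ 58.705 ≈ 58.7 km.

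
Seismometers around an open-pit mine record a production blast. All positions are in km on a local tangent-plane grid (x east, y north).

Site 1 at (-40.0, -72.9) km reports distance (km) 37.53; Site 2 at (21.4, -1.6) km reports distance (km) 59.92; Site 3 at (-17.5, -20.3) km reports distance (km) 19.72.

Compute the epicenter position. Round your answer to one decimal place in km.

-26.2 km east, -38.0 km north

Circle about each station: (x + 40.0)² + (y + 72.9)² = 37.53²; (x − 21.4)² + (y + 1.6)² = 59.92²; (x + 17.5)² + (y + 20.3)² = 19.72².
Subtracting pairs of circle equations eliminates x²+y² and gives linear equations (the radical axes):
122.8 x + 142.6 y = -8635.80
45.0 x + 105.2 y = -5176.45
Solving the 2×2 system: x ≈ -26.2, y ≈ -38.0 km.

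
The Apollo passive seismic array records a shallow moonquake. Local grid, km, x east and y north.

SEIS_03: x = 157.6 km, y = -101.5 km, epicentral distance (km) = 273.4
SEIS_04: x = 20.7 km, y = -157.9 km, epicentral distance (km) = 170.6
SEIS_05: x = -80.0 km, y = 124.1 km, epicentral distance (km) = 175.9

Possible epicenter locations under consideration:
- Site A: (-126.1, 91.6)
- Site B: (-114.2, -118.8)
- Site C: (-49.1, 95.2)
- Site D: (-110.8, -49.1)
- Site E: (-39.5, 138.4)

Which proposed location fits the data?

Site D

For each candidate, compare |candidate − station| to the reported distance:
Site A: residuals SEIS_03 69.8, SEIS_04 118.9, SEIS_05 119.5 → max 119.5 km
Site B: residuals SEIS_03 1.0, SEIS_04 30.1, SEIS_05 69.4 → max 69.4 km
Site C: residuals SEIS_03 11.9, SEIS_04 91.9, SEIS_05 133.6 → max 133.6 km
Site D: residuals SEIS_03 0.1, SEIS_04 0.1, SEIS_05 0.0 → max 0.1 km
Site E: residuals SEIS_03 37.1, SEIS_04 131.8, SEIS_05 132.9 → max 132.9 km
Only Site D has all residuals ≈ 0.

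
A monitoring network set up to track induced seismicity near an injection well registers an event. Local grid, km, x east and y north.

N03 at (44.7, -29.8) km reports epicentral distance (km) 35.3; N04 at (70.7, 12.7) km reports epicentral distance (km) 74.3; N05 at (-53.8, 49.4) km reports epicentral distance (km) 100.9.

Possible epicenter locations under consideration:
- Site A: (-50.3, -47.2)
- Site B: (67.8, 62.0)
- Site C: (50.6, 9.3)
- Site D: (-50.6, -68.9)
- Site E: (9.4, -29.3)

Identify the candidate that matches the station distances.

For each candidate, compare |candidate − station| to the reported distance:
Site A: residuals N03 61.3, N04 60.7, N05 4.2 → max 61.3 km
Site B: residuals N03 59.4, N04 24.9, N05 21.4 → max 59.4 km
Site C: residuals N03 4.2, N04 53.9, N05 10.9 → max 53.9 km
Site D: residuals N03 67.7, N04 71.9, N05 17.4 → max 71.9 km
Site E: residuals N03 0.0, N04 0.0, N05 0.0 → max 0.0 km
Only Site E has all residuals ≈ 0.

Site E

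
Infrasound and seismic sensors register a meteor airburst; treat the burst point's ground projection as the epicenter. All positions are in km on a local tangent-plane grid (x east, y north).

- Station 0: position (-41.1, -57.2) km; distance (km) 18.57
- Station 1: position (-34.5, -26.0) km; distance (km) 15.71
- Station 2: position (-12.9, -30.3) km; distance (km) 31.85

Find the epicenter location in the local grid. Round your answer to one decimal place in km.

(-43.6, -38.8)

Circle about each station: (x + 41.1)² + (y + 57.2)² = 18.57²; (x + 34.5)² + (y + 26.0)² = 15.71²; (x + 12.9)² + (y + 30.3)² = 31.85².
Subtracting the Station 0 equation from the Station 1 and Station 2 equations removes the quadratic terms:
13.2 x + 62.4 y = -2996.76
56.4 x + 53.8 y = -4546.13
Solving the 2×2 system: x ≈ -43.6, y ≈ -38.8 km.
Check against Station 0 (with the unrounded x, y): √((x + 41.1)²+(y + 57.2)²) = 18.56 ≈ 18.57 km. ✓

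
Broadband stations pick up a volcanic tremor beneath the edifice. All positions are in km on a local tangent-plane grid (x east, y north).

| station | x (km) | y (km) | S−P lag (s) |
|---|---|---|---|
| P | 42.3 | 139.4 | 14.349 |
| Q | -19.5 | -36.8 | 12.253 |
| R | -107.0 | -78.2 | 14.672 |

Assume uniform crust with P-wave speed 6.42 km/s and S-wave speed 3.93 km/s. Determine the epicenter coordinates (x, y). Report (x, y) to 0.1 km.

x ≈ -84.8 km, y ≈ 68.8 km

Distance from S−P lag: d = Δt · v_P v_S / (v_P − v_S) = Δt · (6.42·3.93)/(6.42−3.93) ≈ 10.1328·Δt.
So d_P = 145.40, d_Q = 124.16, d_R = 148.67 km.
Circle about each station: (x − 42.3)² + (y − 139.4)² = 145.40²; (x + 19.5)² + (y + 36.8)² = 124.16²; (x + 107.0)² + (y + 78.2)² = 148.67².
Subtracting the P equation from the Q and R equations removes the quadratic terms:
-123.6 x − 352.4 y = -13761.71
-298.6 x − 435.2 y = -4619.02
Solving the 2×2 system: x ≈ -84.8, y ≈ 68.8 km.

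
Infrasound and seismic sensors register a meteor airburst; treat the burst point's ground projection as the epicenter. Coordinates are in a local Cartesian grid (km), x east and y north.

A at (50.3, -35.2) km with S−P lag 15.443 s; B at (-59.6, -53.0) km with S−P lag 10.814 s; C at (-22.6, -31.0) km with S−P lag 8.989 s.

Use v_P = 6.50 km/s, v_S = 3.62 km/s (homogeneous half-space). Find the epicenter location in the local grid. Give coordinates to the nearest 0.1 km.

(-54.4, 35.2)

Distance from S−P lag: d = Δt · v_P v_S / (v_P − v_S) = Δt · (6.50·3.62)/(6.50−3.62) ≈ 8.1701·Δt.
So d_A = 126.17, d_B = 88.35, d_C = 73.44 km.
Circle about each station: (x − 50.3)² + (y + 35.2)² = 126.17²; (x + 59.6)² + (y + 53.0)² = 88.35²; (x + 22.6)² + (y + 31.0)² = 73.44².
Subtracting the A equation from the B and C equations removes the quadratic terms:
-219.8 x − 35.6 y = 10705.18
-145.8 x + 8.4 y = 8228.07
Solving the 2×2 system: x ≈ -54.4, y ≈ 35.2 km.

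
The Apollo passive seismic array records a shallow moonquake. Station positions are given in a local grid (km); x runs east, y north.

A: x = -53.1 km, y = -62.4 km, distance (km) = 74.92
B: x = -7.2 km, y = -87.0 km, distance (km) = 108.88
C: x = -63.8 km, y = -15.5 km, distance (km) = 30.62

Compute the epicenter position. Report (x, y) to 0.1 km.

Circle about each station: (x + 53.1)² + (y + 62.4)² = 74.92²; (x + 7.2)² + (y + 87.0)² = 108.88²; (x + 63.8)² + (y + 15.5)² = 30.62².
Subtracting the A equation from the B and C equations removes the quadratic terms:
91.8 x − 49.2 y = -5334.38
-21.4 x + 93.8 y = 2272.74
Solving the 2×2 system: x ≈ -51.4, y ≈ 12.5 km.

x ≈ -51.4 km, y ≈ 12.5 km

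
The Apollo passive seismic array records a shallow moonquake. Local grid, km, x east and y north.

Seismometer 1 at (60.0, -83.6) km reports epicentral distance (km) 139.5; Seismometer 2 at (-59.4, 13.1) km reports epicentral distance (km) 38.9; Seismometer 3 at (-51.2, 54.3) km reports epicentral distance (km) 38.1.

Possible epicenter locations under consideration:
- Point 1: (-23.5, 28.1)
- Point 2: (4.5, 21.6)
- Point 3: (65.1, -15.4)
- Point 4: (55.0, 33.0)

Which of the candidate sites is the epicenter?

Point 1

For each candidate, compare |candidate − station| to the reported distance:
Point 1: residuals Seismometer 1 0.0, Seismometer 2 0.0, Seismometer 3 0.0 → max 0.0 km
Point 2: residuals Seismometer 1 20.6, Seismometer 2 25.6, Seismometer 3 26.5 → max 26.5 km
Point 3: residuals Seismometer 1 71.1, Seismometer 2 88.8, Seismometer 3 97.5 → max 97.5 km
Point 4: residuals Seismometer 1 22.8, Seismometer 2 77.2, Seismometer 3 70.2 → max 77.2 km
Only Point 1 has all residuals ≈ 0.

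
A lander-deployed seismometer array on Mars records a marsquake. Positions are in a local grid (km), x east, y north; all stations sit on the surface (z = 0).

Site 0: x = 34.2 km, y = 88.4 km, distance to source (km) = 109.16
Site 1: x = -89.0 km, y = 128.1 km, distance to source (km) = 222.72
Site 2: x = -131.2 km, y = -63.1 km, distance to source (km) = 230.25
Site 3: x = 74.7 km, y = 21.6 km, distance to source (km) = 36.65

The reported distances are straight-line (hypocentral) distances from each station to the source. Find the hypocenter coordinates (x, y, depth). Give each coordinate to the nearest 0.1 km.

Each station gives a sphere (x−x_i)² + (y−y_i)² + z² = d_i² (stations at z=0).
Subtracting the Site 0 sphere from Site 1 and Site 2: z² cancels, leaving linear equations in x and y:
-246.4 x + 79.4 y = -22341.88
-330.8 x − 303.0 y = -28888.31
Solving: x ≈ 89.803, y ≈ -2.701 km (keep extra digits for the depth step; rounded: 89.8, -2.7).
Then from the Site 0 sphere: z² = 109.16² − (x − 34.2)² − (y − 88.4)² with x = 89.803, y = -2.701, so z ≈ 22.909 ≈ 22.9 km.

x ≈ 89.8 km, y ≈ -2.7 km, depth ≈ 22.9 km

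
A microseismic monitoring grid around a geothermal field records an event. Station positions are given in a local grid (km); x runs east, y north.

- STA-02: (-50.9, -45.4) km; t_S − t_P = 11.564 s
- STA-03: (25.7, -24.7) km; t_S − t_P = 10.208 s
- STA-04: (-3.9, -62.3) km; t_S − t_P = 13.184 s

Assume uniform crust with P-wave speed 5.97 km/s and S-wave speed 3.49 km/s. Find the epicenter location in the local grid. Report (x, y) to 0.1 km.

(-21.2, 47.1)

Distance from S−P lag: d = Δt · v_P v_S / (v_P − v_S) = Δt · (5.97·3.49)/(5.97−3.49) ≈ 8.4013·Δt.
So d_STA-02 = 97.15, d_STA-03 = 85.76, d_STA-04 = 110.76 km.
Circle about each station: (x + 50.9)² + (y + 45.4)² = 97.15²; (x − 25.7)² + (y + 24.7)² = 85.76²; (x + 3.9)² + (y + 62.3)² = 110.76².
Subtracting the STA-02 equation from the STA-03 and STA-04 equations removes the quadratic terms:
153.2 x + 41.4 y = -1298.05
94.0 x − 33.8 y = -3585.13
Solving the 2×2 system: x ≈ -21.2, y ≈ 47.1 km.
Check against STA-02 (with the unrounded x, y): √((x + 50.9)²+(y + 45.4)²) = 97.15 ≈ 97.15 km. ✓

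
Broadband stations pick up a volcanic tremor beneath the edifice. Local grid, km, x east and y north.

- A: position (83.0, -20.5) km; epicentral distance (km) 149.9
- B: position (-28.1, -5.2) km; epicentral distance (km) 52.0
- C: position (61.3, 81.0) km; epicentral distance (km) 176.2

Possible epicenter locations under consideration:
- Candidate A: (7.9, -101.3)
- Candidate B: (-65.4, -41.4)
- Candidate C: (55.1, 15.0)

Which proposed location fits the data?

Candidate B

For each candidate, compare |candidate − station| to the reported distance:
Candidate A: residuals A 39.6, B 50.6, C 13.8 → max 50.6 km
Candidate B: residuals A 0.0, B 0.0, C 0.0 → max 0.0 km
Candidate C: residuals A 104.7, B 33.6, C 109.9 → max 109.9 km
Only Candidate B has all residuals ≈ 0.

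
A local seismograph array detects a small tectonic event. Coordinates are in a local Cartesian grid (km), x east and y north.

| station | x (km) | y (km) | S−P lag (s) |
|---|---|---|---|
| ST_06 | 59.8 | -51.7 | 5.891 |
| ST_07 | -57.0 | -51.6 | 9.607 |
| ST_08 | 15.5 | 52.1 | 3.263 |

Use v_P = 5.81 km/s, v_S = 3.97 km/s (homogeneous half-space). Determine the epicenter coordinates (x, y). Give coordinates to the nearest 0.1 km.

(40.2, 19.5)

Distance from S−P lag: d = Δt · v_P v_S / (v_P − v_S) = Δt · (5.81·3.97)/(5.81−3.97) ≈ 12.5357·Δt.
So d_ST_06 = 73.85, d_ST_07 = 120.43, d_ST_08 = 40.90 km.
Circle about each station: (x − 59.8)² + (y + 51.7)² = 73.85²; (x + 57.0)² + (y + 51.6)² = 120.43²; (x − 15.5)² + (y − 52.1)² = 40.90².
Subtracting pairs of circle equations eliminates x²+y² and gives linear equations (the radical axes):
-233.6 x + 0.2 y = -9386.93
-88.6 x + 207.6 y = 486.74
Solving the 2×2 system: x ≈ 40.2, y ≈ 19.5 km.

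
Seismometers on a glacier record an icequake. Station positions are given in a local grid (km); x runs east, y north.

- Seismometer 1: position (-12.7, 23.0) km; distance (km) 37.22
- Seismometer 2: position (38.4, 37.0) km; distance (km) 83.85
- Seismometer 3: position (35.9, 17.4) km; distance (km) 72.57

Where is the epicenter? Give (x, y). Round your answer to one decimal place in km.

x ≈ -31.7 km, y ≈ -9.0 km

Circle about each station: (x + 12.7)² + (y − 23.0)² = 37.22²; (x − 38.4)² + (y − 37.0)² = 83.85²; (x − 35.9)² + (y − 17.4)² = 72.57².
Subtracting pairs of circle equations eliminates x²+y² and gives linear equations (the radical axes):
102.2 x + 28.0 y = -3492.22
97.2 x − 11.2 y = -2979.80
Solving the 2×2 system: x ≈ -31.7, y ≈ -9.0 km.
Check against Seismometer 1 (with the unrounded x, y): √((x + 12.7)²+(y − 23.0)²) = 37.24 ≈ 37.22 km. ✓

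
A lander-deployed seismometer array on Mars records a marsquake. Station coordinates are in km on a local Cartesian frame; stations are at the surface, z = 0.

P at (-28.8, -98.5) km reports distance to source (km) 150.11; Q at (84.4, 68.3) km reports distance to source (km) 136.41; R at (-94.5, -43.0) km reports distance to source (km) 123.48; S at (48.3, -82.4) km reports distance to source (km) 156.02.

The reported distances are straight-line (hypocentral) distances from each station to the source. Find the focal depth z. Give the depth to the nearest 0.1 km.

Each station gives a sphere (x−x_i)² + (y−y_i)² + z² = d_i² (stations at z=0).
Subtracting the P sphere from Q and R: z² cancels, leaving linear equations in x and y:
226.4 x + 333.6 y = 5181.88
-131.4 x + 111.0 y = 7533.26
Solving: x ≈ -28.100, y ≈ 34.603 km (keep extra digits for the depth step; rounded: -28.1, 34.6).
Then from the P sphere: z² = 150.11² − (x + 28.8)² − (y + 98.5)² with x = -28.100, y = 34.603, so z ≈ 69.398 ≈ 69.4 km.
Check against S (with the unrounded solution): distance 156.02 ≈ 156.02 km. ✓

depth ≈ 69.4 km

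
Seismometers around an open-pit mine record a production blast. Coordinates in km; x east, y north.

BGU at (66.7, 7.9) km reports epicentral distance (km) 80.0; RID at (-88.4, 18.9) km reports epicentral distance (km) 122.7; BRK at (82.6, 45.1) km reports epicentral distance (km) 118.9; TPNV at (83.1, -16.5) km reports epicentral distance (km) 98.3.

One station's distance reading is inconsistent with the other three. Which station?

Solve using three stations at a time. Using BGU, RID, BRK (subtract circle equations pairwise → linear system) gives (x, y) ≈ (12.5, -50.9).
Distances from that point to each station vs reported:
  BGU: calculated 80.0 vs reported 80.0 → residual 0.0 km
  RID: calculated 122.7 vs reported 122.7 → residual 0.0 km
  BRK: calculated 118.9 vs reported 118.9 → residual 0.0 km
  TPNV: calculated 78.6 vs reported 98.3 → residual 19.7 km
BGU, RID, BRK are mutually consistent (residuals ≈ 0); TPNV is off by 19.7 km.

TPNV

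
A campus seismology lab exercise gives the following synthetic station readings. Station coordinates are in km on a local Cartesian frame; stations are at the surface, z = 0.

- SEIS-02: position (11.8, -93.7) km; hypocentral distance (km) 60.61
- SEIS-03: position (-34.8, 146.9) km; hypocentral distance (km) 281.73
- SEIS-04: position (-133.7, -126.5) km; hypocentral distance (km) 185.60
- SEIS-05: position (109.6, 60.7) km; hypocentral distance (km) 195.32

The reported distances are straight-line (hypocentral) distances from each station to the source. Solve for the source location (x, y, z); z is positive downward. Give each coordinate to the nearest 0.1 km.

x ≈ 46.9 km, y ≈ -119.4 km, depth ≈ 42.2 km

Each station gives a sphere (x−x_i)² + (y−y_i)² + z² = d_i² (stations at z=0).
Subtracting the SEIS-02 sphere from SEIS-03 and SEIS-04: z² cancels, leaving linear equations in x and y:
-93.2 x + 481.2 y = -61826.50
-291.0 x − 65.6 y = -5814.78
Solving: x ≈ 46.898, y ≈ -119.401 km (keep extra digits for the depth step; rounded: 46.9, -119.4).
Then from the SEIS-02 sphere: z² = 60.61² − (x − 11.8)² − (y + 93.7)² with x = 46.898, y = -119.401, so z ≈ 42.204 ≈ 42.2 km.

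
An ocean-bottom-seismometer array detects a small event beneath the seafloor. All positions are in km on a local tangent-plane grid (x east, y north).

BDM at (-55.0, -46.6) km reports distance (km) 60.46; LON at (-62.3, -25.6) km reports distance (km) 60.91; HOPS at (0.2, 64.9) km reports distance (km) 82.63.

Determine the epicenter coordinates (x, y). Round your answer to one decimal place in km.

-1.9 km east, -17.7 km north

Circle about each station: (x + 55.0)² + (y + 46.6)² = 60.46²; (x + 62.3)² + (y + 25.6)² = 60.91²; (x − 0.2)² + (y − 64.9)² = 82.63².
Subtracting the BDM equation from the LON and HOPS equations removes the quadratic terms:
-14.6 x + 42.0 y = -714.53
110.4 x + 223.0 y = -4156.82
Solving the 2×2 system: x ≈ -1.9, y ≈ -17.7 km.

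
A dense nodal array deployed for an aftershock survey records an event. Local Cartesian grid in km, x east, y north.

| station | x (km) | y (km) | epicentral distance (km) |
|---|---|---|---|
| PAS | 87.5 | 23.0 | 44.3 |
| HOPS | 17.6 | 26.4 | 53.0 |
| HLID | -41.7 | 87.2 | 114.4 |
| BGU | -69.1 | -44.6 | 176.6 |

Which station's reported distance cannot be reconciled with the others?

HOPS

Solve using three stations at a time. Using PAS, HLID, BGU (subtract circle equations pairwise → linear system) gives (x, y) ≈ (70.3, 63.8).
Distances from that point to each station vs reported:
  PAS: calculated 44.3 vs reported 44.3 → residual 0.0 km
  HOPS: calculated 64.6 vs reported 53.0 → residual 11.6 km
  HLID: calculated 114.4 vs reported 114.4 → residual 0.0 km
  BGU: calculated 176.6 vs reported 176.6 → residual 0.0 km
PAS, HLID, BGU are mutually consistent (residuals ≈ 0); HOPS is off by 11.6 km.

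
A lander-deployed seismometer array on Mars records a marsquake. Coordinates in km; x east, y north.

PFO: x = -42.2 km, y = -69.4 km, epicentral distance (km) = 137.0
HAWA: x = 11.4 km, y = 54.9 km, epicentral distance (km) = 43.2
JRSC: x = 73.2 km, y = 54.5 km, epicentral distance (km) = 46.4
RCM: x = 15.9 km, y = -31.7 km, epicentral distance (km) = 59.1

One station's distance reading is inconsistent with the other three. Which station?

PFO

Solve using three stations at a time. Using HAWA, JRSC, RCM (subtract circle equations pairwise → linear system) gives (x, y) ≈ (39.8, 22.3).
Distances from that point to each station vs reported:
  PFO: calculated 123.0 vs reported 137.0 → residual 14.0 km
  HAWA: calculated 43.2 vs reported 43.2 → residual 0.0 km
  JRSC: calculated 46.4 vs reported 46.4 → residual 0.0 km
  RCM: calculated 59.1 vs reported 59.1 → residual 0.0 km
HAWA, JRSC, RCM are mutually consistent (residuals ≈ 0); PFO is off by 14.0 km.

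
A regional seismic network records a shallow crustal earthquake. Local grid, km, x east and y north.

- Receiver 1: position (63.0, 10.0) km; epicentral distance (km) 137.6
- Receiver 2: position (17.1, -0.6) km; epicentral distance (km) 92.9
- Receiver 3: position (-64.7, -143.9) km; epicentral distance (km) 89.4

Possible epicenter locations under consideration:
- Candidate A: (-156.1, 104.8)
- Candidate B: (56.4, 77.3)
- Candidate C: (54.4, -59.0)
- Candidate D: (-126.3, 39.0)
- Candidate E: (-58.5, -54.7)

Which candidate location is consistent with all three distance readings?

For each candidate, compare |candidate − station| to the reported distance:
Candidate A: residuals Receiver 1 101.1, Receiver 2 109.8, Receiver 3 175.6 → max 175.6 km
Candidate B: residuals Receiver 1 70.0, Receiver 2 5.6, Receiver 3 162.8 → max 162.8 km
Candidate C: residuals Receiver 1 68.1, Receiver 2 23.6, Receiver 3 56.9 → max 68.1 km
Candidate D: residuals Receiver 1 53.9, Receiver 2 55.9, Receiver 3 103.6 → max 103.6 km
Candidate E: residuals Receiver 1 0.1, Receiver 2 0.1, Receiver 3 0.0 → max 0.1 km
Only Candidate E has all residuals ≈ 0.

Candidate E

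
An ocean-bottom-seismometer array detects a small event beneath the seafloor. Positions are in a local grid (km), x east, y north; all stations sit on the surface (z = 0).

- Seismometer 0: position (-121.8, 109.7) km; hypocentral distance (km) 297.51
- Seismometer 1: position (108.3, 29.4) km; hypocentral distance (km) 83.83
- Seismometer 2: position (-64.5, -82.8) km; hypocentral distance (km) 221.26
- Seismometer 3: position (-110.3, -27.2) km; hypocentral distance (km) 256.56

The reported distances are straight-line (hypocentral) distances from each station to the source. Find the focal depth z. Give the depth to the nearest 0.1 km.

Each station gives a sphere (x−x_i)² + (y−y_i)² + z² = d_i² (stations at z=0).
Subtracting the Seismometer 0 sphere from Seismometer 1 and Seismometer 2: z² cancels, leaving linear equations in x and y:
460.2 x − 160.6 y = 67208.65
114.6 x − 385.0 y = 23702.97
Solving: x ≈ 138.996, y ≈ -20.192 km (keep extra digits for the depth step; rounded: 139.0, -20.2).
Then from the Seismometer 0 sphere: z² = 297.51² − (x + 121.8)² − (y − 109.7)² with x = 138.996, y = -20.192, so z ≈ 60.214 ≈ 60.2 km.

60.2 km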